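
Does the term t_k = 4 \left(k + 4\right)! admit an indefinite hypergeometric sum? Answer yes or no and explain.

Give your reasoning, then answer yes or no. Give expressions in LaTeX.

Ratio r(k) = k + 5.
So A=k + 5 and B=1, with C=1.
Solve (k + 5)·f(k+1) − (1)·f(k) = 1.
d = -1 from the (1,0,0) case.
deg f ≤ -1 is impossible — no certificate.

No; the degree bound rules out any f.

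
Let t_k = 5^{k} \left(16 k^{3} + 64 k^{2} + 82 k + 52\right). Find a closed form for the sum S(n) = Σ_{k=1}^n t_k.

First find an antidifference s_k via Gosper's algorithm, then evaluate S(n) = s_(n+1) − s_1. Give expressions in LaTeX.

Compute t_(k+1)/t_k: get 5*(8*k**3 + 56*k**2 + 129*k + 107)/(8*k**3 + 32*k**2 + 41*k + 26).
Take A(k)=5, B(k)=1, C(k)=k**3 + 4*k**2 + 41*k/8 + 13/4.
Key eq: (5)·f(k+1) = (1)·f(k) + (k**3 + 4*k**2 + 41*k/8 + 13/4).
Degrees (0,0,3) ⇒ d ≤ 3.
Solving with deg f ≤ 3: f(k) = (4*k**3 + k**2 + 3*k + 3)/16.
So s_k = (B(k−1)f/C)·t_k = ((4*k**3 + k**2 + 3*k + 3)/(2*(8*k**3 + 32*k**2 + 41*k + 26)))·t_k = 5**k*(4*k**3 + k**2 + 3*k + 3).
Check: Δs_k = 5**k*(16*k**3 + 64*k**2 + 82*k + 52). ✓
Telescope: S(n) = s_(n+1) − s_(1) = 5**(n + 1)*(4*n**3 + 13*n**2 + 17*n + 11) − (55) = 20*5**n*n**3 + 65*5**n*n**2 + 85*5**n*n + 55*5**n - 55.

S(n) = 20 \cdot 5^{n} n^{3} + 65 \cdot 5^{n} n^{2} + 85 \cdot 5^{n} n + 55 \cdot 5^{n} - 55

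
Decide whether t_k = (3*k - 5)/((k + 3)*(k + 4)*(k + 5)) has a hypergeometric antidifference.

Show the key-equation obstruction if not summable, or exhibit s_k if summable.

t_(k+1)/t_k = (k + 3)*(3*k - 2)/((k + 6)*(3*k - 5)).
Normal form (A,B,C) = (k + 3, k + 6, k - 5/3).
Key eq: (k + 3)·f(k+1) = (k + 5)·f(k) + (k - 5/3).
deg f ≤ 2 (via 1,1,1).
Solve for f: f(k) = k*(k - 11)/18 (degree 2 ≤ 2).
Then R = B(k−1)f/C = k*(k - 11)*(k + 5)/(6*(3*k - 5)), so s_k = R(k)·t_k = k*(k - 11)/(6*(k + 3)*(k + 4)).
s_(k+1) − s_k = (3*k - 5)/(k**3 + 12*k**2 + 47*k + 60) = t_k.

Yes. s_k = k*(k - 11)/(6*(k + 3)*(k + 4)).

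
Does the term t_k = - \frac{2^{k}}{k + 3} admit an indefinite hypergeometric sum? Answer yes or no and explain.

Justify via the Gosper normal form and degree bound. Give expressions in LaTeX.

r(k) = 2*(k + 3)/(k + 4) after simplifying.
Take A(k)=2*k + 6, B(k)=k + 4, C(k)=1.
Set up (2*k + 6)·f(k+1) − (k + 3)·f(k) − (1) = 0.
d = -1 from the (1,1,0) case.
Bound -1 < 0, so the key equation has no polynomial solution.

No — negative degree bound, so no certificate f.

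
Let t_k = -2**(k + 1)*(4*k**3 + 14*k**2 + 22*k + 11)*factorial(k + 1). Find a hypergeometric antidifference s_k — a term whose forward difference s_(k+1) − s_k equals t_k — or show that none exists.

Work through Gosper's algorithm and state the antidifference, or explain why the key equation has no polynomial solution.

Step 1: r(k) = 2*(4*k**4 + 34*k**3 + 114*k**2 + 175*k + 102)/(4*k**3 + 14*k**2 + 22*k + 11).
Take A(k)=2*k + 4, B(k)=1, C(k)=k**3 + 7*k**2/2 + 11*k/2 + 11/4.
Set up (2*k + 4)·f(k+1) − (1)·f(k) − (k**3 + 7*k**2/2 + 11*k/2 + 11/4) = 0.
From deg A=1, deg B=0, deg C=3: d=2.
Coefficient equations give f(k) = (2*k**2 + 1)/4.
Certificate R = B(k−1)f/C = (2*k**2 + 1)/(4*k**3 + 14*k**2 + 22*k + 11) gives s_k = -2**(k + 1)*(2*k**2 + 1)*factorial(k + 1).
Check: Δs_k = -2**(k + 1)*(4*k**3 + 14*k**2 + 22*k + 11)*factorial(k + 1). ✓

s_k = -2**(k + 1)*(2*k**2 + 1)*factorial(k + 1)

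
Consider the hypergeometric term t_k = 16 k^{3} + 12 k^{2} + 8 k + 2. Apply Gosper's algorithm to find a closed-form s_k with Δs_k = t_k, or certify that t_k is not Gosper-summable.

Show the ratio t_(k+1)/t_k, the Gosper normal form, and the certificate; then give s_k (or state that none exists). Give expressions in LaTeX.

Ratio r(k) = (8*k**3 + 30*k**2 + 40*k + 19)/(8*k**3 + 6*k**2 + 4*k + 1).
Take A(k)=1, B(k)=1, C(k)=k**3 + 3*k**2/4 + k/2 + 1/8.
f must satisfy (1)·f(k+1) − (1)·f(k) = k**3 + 3*k**2/4 + k/2 + 1/8.
From deg A=0, deg B=0, deg C=3: d=4.
Match coefficients ⇒ f(k) = k**2*(2*k**2 - 2*k + 1)/8.
Then R = B(k−1)f/C = k**2*(2*k**2 - 2*k + 1)/(8*k**3 + 6*k**2 + 4*k + 1), so s_k = R(k)·t_k = k**2*(4*k**2 - 4*k + 2).
Δs = 16*k**3 + 12*k**2 + 8*k + 2, as required.

s_k = k^{2} \left(4 k^{2} - 4 k + 2\right)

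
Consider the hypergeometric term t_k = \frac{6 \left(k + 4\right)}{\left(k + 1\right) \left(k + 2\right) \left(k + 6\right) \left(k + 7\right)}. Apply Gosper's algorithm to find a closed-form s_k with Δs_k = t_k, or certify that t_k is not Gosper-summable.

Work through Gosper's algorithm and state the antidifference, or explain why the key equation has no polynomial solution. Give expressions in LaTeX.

s_k = \frac{k \left(k + 7\right)}{2 \left(k^{2} + 7 k + 6\right)}

Ratio r(k) = (k + 1)*(k + 5)*(k + 6)/((k + 3)*(k + 4)*(k + 8)).
Take A(k)=k + 1, B(k)=k + 8, C(k)=k**4 + 16*k**3 + 95*k**2 + 248*k + 240.
f must satisfy (k + 1)·f(k+1) − (k + 7)·f(k) = k**4 + 16*k**3 + 95*k**2 + 248*k + 240.
d = 6 from the (1,1,4) case.
A polynomial solution: f(k) = k*(k + 2)*(k + 3)*(k + 4)*(k + 5)*(k + 7)/12.
Then R = B(k−1)f/C = k*(k + 2)*(k + 7)**2/(12*(k + 4)), so s_k = R(k)·t_k = k*(k + 7)/(2*(k**2 + 7*k + 6)).
Verify: 6*(k + 4)/(k**4 + 16*k**3 + 83*k**2 + 152*k + 84) matches t_k.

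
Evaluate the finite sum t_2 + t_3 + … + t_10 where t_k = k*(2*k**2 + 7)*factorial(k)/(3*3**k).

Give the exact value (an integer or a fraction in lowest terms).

Σ = 492782/9

Ratio r(k) = (k + 1)**2*(2*(k + 1)**2 + 7)/(3*k*(2*k**2 + 7)).
Gosper form: A/B · C(k+1)/C(k) with A=k/3 + 1/3, B=1, C=k**3 + 7*k/2.
Key eq: (k/3 + 1/3)·f(k+1) = (1)·f(k) + (k**3 + 7*k/2).
Bound: deg f ≤ 2.
Solve for f: f(k) = 3*(2*k**2 + 1)/2 (degree 2 ≤ 2).
Get s_k = R·t_k = (2*k**2 + 1)*factorial(k)/3**k with R(k) = B(k−1)f(k)/C(k) = 3*(2*k**2 + 1)/(k*(2*k**2 + 7)).
Check: Δs_k = k*(2*k**2 + 7)*factorial(k)/(3*3**k). ✓
Telescoping: Σ = s_(11) − s_(2) = 492800/9 − (2) = 492782/9.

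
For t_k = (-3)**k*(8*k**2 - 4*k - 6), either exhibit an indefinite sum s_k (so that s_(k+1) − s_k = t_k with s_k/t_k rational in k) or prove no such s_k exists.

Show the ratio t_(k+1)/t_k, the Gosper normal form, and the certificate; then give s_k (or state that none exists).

s_k = 2*(-3)**k*k*(2 - k)

Compute t_(k+1)/t_k: get 3*(-4*k**2 - 6*k + 1)/(4*k**2 - 2*k - 3).
Factor: A=-3; B=1; C=k**2 - k/2 - 3/4.
Solve (-3)·f(k+1) − (1)·f(k) = k**2 - k/2 - 3/4.
d = 2 from the (0,0,2) case.
Solve for f: f(k) = -k*(k - 2)/4 (degree 2 ≤ 2).
Then R = B(k−1)f/C = -k*(k - 2)/(4*k**2 - 2*k - 3), so s_k = R(k)·t_k = 2*(-3)**k*k*(2 - k).
Verify: (-3)**k*(8*k**2 - 4*k - 6) matches t_k.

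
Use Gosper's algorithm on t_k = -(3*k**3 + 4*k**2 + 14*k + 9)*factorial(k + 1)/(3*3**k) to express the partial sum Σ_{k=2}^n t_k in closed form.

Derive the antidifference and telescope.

S(n) = 3**(-n - 1)*(26*3**n - 3*n**4*factorial(n) - 16*n**3*factorial(n) - 30*n**2*factorial(n) - 23*n*factorial(n) - 6*factorial(n))

t_(k+1)/t_k = (3*k**4 + 19*k**3 + 57*k**2 + 92*k + 60)/(3*(3*k**3 + 4*k**2 + 14*k + 9)).
Normal form (A,B,C) = (k/3 + 2/3, 1, k**3 + 4*k**2/3 + 14*k/3 + 3).
Need (k/3 + 2/3)·f(k+1) − (1)·f(k) = k**3 + 4*k**2/3 + 14*k/3 + 3.
deg f ≤ 2 (via 1,0,3).
Match coefficients ⇒ f(k) = 3*k**2 + k - 1.
R(k) = B(k−1)·f(k)/C(k) = 3*(3*k**2 + k - 1)/(3*k**3 + 4*k**2 + 14*k + 9); s_k = R·t_k = -(3*k**2 + k - 1)*factorial(k + 1)/3**k.
Verify: -(3*k**3 + 4*k**2 + 14*k + 9)*factorial(k + 1)/(3*3**k) matches t_k.
Telescope: S(n) = s_(n+1) − s_(2) = -3**(-n - 1)*(3*n**2 + 7*n + 3)*factorial(n + 2) − (-26/3) = 3**(-n - 1)*(26*3**n - 3*n**4*factorial(n) - 16*n**3*factorial(n) - 30*n**2*factorial(n) - 23*n*factorial(n) - 6*factorial(n)).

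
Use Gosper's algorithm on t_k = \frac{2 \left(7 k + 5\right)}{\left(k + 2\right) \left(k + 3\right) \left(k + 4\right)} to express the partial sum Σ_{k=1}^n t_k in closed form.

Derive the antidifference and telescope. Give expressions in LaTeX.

S(n) = \frac{n \left(11 n + 21\right)}{4 \left(n^{2} + 7 n + 12\right)}

r(k) = (k + 2)*(7*k + 12)/((k + 5)*(7*k + 5)) after simplifying.
Take A(k)=k + 2, B(k)=k + 5, C(k)=k + 5/7.
Set up (k + 2)·f(k+1) − (k + 4)·f(k) − (k + 5/7) = 0.
From deg A=1, deg B=1, deg C=1: d=2.
Solving with deg f ≤ 2: f(k) = k*(19*k + 11)/84.
So s_k = (B(k−1)f/C)·t_k = (k*(k + 4)*(19*k + 11)/(12*(7*k + 5)))·t_k = k*(19*k + 11)/(6*(k + 2)*(k + 3)).
Δs = 2*(7*k + 5)/(k**3 + 9*k**2 + 26*k + 24), as required.
s_(n+1) = (19*n**2 + 49*n + 30)/(6*(n**2 + 7*n + 12)) and s_(1) = 5/12, so S(n) = n*(11*n + 21)/(4*(n**2 + 7*n + 12)).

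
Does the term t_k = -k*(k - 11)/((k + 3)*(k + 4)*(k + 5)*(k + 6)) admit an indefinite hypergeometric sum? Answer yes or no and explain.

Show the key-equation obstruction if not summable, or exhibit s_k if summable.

The ratio is (k - 10)*(k + 1)*(k + 3)/(k*(k - 11)*(k + 7)).
Normal form (A,B,C) = (k + 3, k + 7, k**2 - 11*k).
Key eq: (k + 3)·f(k+1) = (k + 6)·f(k) + (k**2 - 11*k).
d = 3 from the (1,1,2) case.
Match coefficients ⇒ f(k) = -k*(k - 1)*(k + 73)/60.
Then R = B(k−1)f/C = -(k - 1)*(k + 6)*(k + 73)/(60*(k - 11)), so s_k = R(k)·t_k = k*(k**2 + 72*k - 73)/(60*(k + 3)*(k + 4)*(k + 5)).
Verify: k*(11 - k)/(k**4 + 18*k**3 + 119*k**2 + 342*k + 360) matches t_k.

Yes. s_k = k*(k**2 + 72*k - 73)/(60*(k + 3)*(k + 4)*(k + 5)).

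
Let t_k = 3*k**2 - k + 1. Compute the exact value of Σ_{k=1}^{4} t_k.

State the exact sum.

Ratio r(k) = (-k + 3*(k + 1)**2)/(3*k**2 - k + 1).
Gosper form: A/B · C(k+1)/C(k) with A=1, B=1, C=k**2 - k/3 + 1/3.
f must satisfy (1)·f(k+1) − (1)·f(k) = k**2 - k/3 + 1/3.
Bound: deg f ≤ 3.
Solving with deg f ≤ 3: f(k) = k*(k**2 - 2*k + 2)/3.
Then R = B(k−1)f/C = k*(k**2 - 2*k + 2)/(3*k**2 - k + 1), so s_k = R(k)·t_k = k*(k**2 - 2*k + 2).
Verify: 3*k**2 - k + 1 matches t_k.
Sum = s_(5) − s_(1); s_(5) = 85, s_(1) = 1 ⇒ 84.

Σ = 84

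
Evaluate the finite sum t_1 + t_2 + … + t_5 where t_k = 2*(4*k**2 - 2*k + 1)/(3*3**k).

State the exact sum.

Compute t_(k+1)/t_k: get (4*k**2 + 6*k + 3)/(3*(4*k**2 - 2*k + 1)).
Gosper form: A/B · C(k+1)/C(k) with A=1/3, B=1, C=k**2 - k/2 + 1/4.
Solve (1/3)·f(k+1) − (1)·f(k) = k**2 - k/2 + 1/4.
Degrees (0,0,2) ⇒ d ≤ 2.
A polynomial solution: f(k) = -3*(2*k**2 + k + 2)/4.
So s_k = (B(k−1)f/C)·t_k = (-3*(2*k**2 + k + 2)/(4*k**2 - 2*k + 1))·t_k = 2*(-2*k**2 - k - 2)/3**k.
Verify: 2*(4*k**2 - 2*k + 1)/(3*3**k) matches t_k.
Sum = s_(6) − s_(1); s_(6) = -160/729, s_(1) = -10/3 ⇒ 2270/729.

Σ = 2270/729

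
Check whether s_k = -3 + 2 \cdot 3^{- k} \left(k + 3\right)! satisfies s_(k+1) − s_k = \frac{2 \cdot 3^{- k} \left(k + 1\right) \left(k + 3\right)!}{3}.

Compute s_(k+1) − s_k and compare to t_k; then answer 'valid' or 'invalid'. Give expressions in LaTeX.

valid (s_(k+1) − s_k reduces to t_k)

s_(k+1) = 2*3**(-k - 1)*factorial(k + 4) - 3
s_(k+1) − s_k = 2*(k + 1)*factorial(k + 3)/(3*3**k)
(s_(k+1) − s_k) − t_k = 0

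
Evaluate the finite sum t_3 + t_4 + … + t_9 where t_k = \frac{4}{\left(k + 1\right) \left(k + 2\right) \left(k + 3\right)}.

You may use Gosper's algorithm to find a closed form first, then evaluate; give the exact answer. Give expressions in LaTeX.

The ratio is (k + 1)/(k + 4).
Take A(k)=k + 1, B(k)=k + 4, C(k)=1.
Need (k + 1)·f(k+1) − (k + 3)·f(k) = 1.
deg f ≤ 2 (via 1,1,0).
Match coefficients ⇒ f(k) = k*(k + 3)/4.
Get s_k = R·t_k = k*(k + 3)/((k + 1)*(k + 2)) with R(k) = B(k−1)f(k)/C(k) = k*(k + 3)**2/4.
s_(k+1) − s_k = 4/(k**3 + 6*k**2 + 11*k + 6) = t_k.
Evaluate s at k=10 and k=3: 65/66 and 9/10; difference 14/165.

Σ = 14/165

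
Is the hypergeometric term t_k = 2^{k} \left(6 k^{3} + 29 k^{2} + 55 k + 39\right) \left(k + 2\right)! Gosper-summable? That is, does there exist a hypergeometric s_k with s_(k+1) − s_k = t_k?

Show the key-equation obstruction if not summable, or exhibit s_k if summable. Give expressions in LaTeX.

Yes. s_k = 2^{k} \left(3 k^{2} + k + 3\right) \left(k + 2\right)!.

Compute t_(k+1)/t_k: get 2*(6*k**4 + 65*k**3 + 272*k**2 + 522*k + 387)/(6*k**3 + 29*k**2 + 55*k + 39).
Take A(k)=2*k + 6, B(k)=1, C(k)=k**3 + 29*k**2/6 + 55*k/6 + 13/2.
Key eq: (2*k + 6)·f(k+1) = (1)·f(k) + (k**3 + 29*k**2/6 + 55*k/6 + 13/2).
Degrees (1,0,3) ⇒ d ≤ 2.
Solving with deg f ≤ 2: f(k) = (3*k**2 + k + 3)/6.
Then R = B(k−1)f/C = (3*k**2 + k + 3)/(6*k**3 + 29*k**2 + 55*k + 39), so s_k = R(k)·t_k = 2**k*(3*k**2 + k + 3)*factorial(k + 2).
Δs = 2**k*(6*k**3 + 29*k**2 + 55*k + 39)*factorial(k + 2), as required.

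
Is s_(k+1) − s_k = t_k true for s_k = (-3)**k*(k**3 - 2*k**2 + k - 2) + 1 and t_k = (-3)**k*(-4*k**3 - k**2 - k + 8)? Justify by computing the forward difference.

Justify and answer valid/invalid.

s_(k+1) = (-3)**(k + 1)*(k + (k + 1)**3 - 2*(k + 1)**2 - 1) + 1
s_(k+1) − s_k = (-3)**k*(-4*k**3 - k**2 - k + 8)
(s_(k+1) − s_k) − t_k = 0

valid; difference matches t_k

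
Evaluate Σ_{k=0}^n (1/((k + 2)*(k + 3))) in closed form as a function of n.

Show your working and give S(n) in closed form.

r(k) = (k + 2)/(k + 4) after simplifying.
Factor: A=k + 2; B=k + 4; C=1.
Need (k + 2)·f(k+1) − (k + 3)·f(k) = 1.
Bound: deg f ≤ 1.
Match coefficients ⇒ f(k) = k/2.
R(k) = B(k−1)·f(k)/C(k) = k*(k + 3)/2; s_k = R·t_k = k/(2*(k + 2)).
s_(k+1) − s_k = 1/(k**2 + 5*k + 6) = t_k.
Σ_(k=0)^n t_k = s_(n+1) − s_(0) = ((n + 1)/(2*(n + 3))) − (0), i.e. (n + 1)/(2*(n + 3)).

S(n) = (n + 1)/(2*(n + 3))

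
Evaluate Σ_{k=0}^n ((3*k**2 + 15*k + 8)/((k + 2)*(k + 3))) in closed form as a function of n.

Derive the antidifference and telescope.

Step 1: r(k) = (k + 2)*(15*k + 3*(k + 1)**2 + 23)/((k + 4)*(3*k**2 + 15*k + 8)).
So A=k + 2 and B=k + 4, with C=k**2 + 5*k + 8/3.
Key eq: (k + 2)·f(k+1) = (k + 3)·f(k) + (k**2 + 5*k + 8/3).
From deg A=1, deg B=1, deg C=2: d=2.
Solving with deg f ≤ 2: f(k) = k*(3*k + 1)/3.
Get s_k = R·t_k = k*(3*k + 1)/(k + 2) with R(k) = B(k−1)f(k)/C(k) = k*(k + 3)*(3*k + 1)/(3*k**2 + 15*k + 8).
Verify: (3*k**2 + 15*k + 8)/(k**2 + 5*k + 6) matches t_k.
Evaluate: s_(n+1) = (3*n**2 + 7*n + 4)/(n + 3); subtract s_(0) = 0 ⇒ S(n) = (3*n**2 + 7*n + 4)/(n + 3).

S(n) = (3*n**2 + 7*n + 4)/(n + 3)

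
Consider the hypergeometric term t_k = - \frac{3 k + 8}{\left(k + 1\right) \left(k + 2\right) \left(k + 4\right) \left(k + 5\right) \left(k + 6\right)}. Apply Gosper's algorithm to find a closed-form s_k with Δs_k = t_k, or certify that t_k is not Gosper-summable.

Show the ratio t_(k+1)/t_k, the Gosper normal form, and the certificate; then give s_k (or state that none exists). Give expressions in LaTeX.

r(k) = (k + 1)*(k + 4)*(3*k + 11)/((k + 3)*(k + 7)*(3*k + 8)) after simplifying.
Gosper form: A/B · C(k+1)/C(k) with A=k + 1, B=k + 7, C=k**2 + 17*k/3 + 8.
Set up (k + 1)·f(k+1) − (k + 6)·f(k) − (k**2 + 17*k/3 + 8) = 0.
Bound: deg f ≤ 5.
Coefficient equations give f(k) = k*(k + 2)*(k + 3)*(k**2 + 10*k + 29)/60.
So s_k = (B(k−1)f/C)·t_k = (k*(k + 2)*(k + 6)*(k**2 + 10*k + 29)/(20*(3*k + 8)))·t_k = k*(-k**2 - 10*k - 29)/(20*(k**3 + 10*k**2 + 29*k + 20)).
Δs = (-3*k - 8)/(k**5 + 18*k**4 + 121*k**3 + 372*k**2 + 508*k + 240), as required.

s_k = \frac{k \left(- k^{2} - 10 k - 29\right)}{20 \left(k^{3} + 10 k^{2} + 29 k + 20\right)}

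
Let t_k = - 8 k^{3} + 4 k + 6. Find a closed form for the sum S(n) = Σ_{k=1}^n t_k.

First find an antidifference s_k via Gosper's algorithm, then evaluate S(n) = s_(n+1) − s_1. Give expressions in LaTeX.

S(n) = 2 n \left(- n^{3} - 2 n^{2} + 4\right)

t_(k+1)/t_k = (2*k - 4*(k + 1)**3 + 5)/(-4*k**3 + 2*k + 3).
Factor: A=1; B=1; C=k**3 - k/2 - 3/4.
f must satisfy (1)·f(k+1) − (1)·f(k) = k**3 - k/2 - 3/4.
Degrees (0,0,3) ⇒ d ≤ 4.
Solving with deg f ≤ 4: f(k) = k*(k**3 - 2*k**2 - 2)/4.
R(k) = B(k−1)·f(k)/C(k) = k*(k**3 - 2*k**2 - 2)/(4*k**3 - 2*k - 3); s_k = R·t_k = 2*k*(-k**3 + 2*k**2 + 2).
Verify: -8*k**3 + 4*k + 6 matches t_k.
Σ_(k=1)^n t_k = s_(n+1) − s_(1) = (-2*n**4 - 4*n**3 + 8*n + 6) − (6), i.e. 2*n*(-n**3 - 2*n**2 + 4).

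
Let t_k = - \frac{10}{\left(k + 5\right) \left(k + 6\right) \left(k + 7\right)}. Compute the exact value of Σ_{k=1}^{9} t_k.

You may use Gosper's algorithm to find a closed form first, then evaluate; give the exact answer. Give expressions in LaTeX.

Σ = -11/112

r(k) = (k + 5)/(k + 8) after simplifying.
Gosper form: A/B · C(k+1)/C(k) with A=k + 5, B=k + 8, C=1.
f must satisfy (k + 5)·f(k+1) − (k + 7)·f(k) = 1.
From deg A=1, deg B=1, deg C=0: d=2.
A polynomial solution: f(k) = k*(k + 11)/60.
Get s_k = R·t_k = k*(-k - 11)/(6*(k + 5)*(k + 6)) with R(k) = B(k−1)f(k)/C(k) = k*(k + 7)*(k + 11)/60.
s_(k+1) − s_k = -10/(k**3 + 18*k**2 + 107*k + 210) = t_k.
Σ_(k=1)^(9) t_k = s_(10) − s_(1) = -7/48 − (-1/21) = -11/112.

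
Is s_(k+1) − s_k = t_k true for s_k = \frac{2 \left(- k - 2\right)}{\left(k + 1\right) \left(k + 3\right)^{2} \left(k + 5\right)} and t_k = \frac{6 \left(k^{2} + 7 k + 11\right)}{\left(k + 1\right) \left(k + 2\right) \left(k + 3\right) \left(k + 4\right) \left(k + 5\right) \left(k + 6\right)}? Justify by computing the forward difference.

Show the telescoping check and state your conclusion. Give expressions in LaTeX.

Invalid: residual \frac{2 \left(- 4 k^{3} - 42 k^{2} - 140 k - 147\right)}{k^{8} + 28 k^{7} + 334 k^{6} + 2212 k^{5} + 8869 k^{4} + 21952 k^{3} + 32556 k^{2} + 26208 k + 8640} ≠ 0.

s_(k+1) = 2*(-k - 3)/((k + 2)*(k + 4)**2*(k + 6))
s_(k+1) − s_k = 2*(-(k + 1)*(k + 3)**3*(k + 5) + (k + 2)**2*(k + 4)**2*(k + 6))/((k + 1)*(k + 2)*(k + 3)**2*(k + 4)**2*(k + 5)*(k + 6))
(s_(k+1) − s_k) − t_k = 2*(-4*k**3 - 42*k**2 - 140*k - 147)/(k**8 + 28*k**7 + 334*k**6 + 2212*k**5 + 8869*k**4 + 21952*k**3 + 32556*k**2 + 26208*k + 8640)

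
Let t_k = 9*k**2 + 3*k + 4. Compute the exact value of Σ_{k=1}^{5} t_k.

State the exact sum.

Step 1: r(k) = (9*k**2 + 21*k + 16)/(9*k**2 + 3*k + 4).
A = 1, B = 1, C = k**2 + k/3 + 4/9.
f must satisfy (1)·f(k+1) − (1)·f(k) = k**2 + k/3 + 4/9.
d = 3 from the (0,0,2) case.
A polynomial solution: f(k) = k*(3*k**2 - 3*k + 4)/9.
Then R = B(k−1)f/C = k*(3*k**2 - 3*k + 4)/(9*k**2 + 3*k + 4), so s_k = R(k)·t_k = k*(3*k**2 - 3*k + 4).
s_(k+1) − s_k = 9*k**2 + 3*k + 4 = t_k.
Telescoping: Σ = s_(6) − s_(1) = 564 − (4) = 560.

Σ = 560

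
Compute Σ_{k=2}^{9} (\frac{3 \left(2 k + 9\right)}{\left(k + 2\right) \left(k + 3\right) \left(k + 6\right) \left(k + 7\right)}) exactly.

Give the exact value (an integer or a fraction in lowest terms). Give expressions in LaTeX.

t_(k+1)/t_k = (k + 2)*(k + 6)*(2*k + 11)/((k + 4)*(k + 8)*(2*k + 9)).
A = k + 2, B = k + 8, C = k**3 + 27*k**2/2 + 121*k/2 + 90.
Key eq: (k + 2)·f(k+1) = (k + 7)·f(k) + (k**3 + 27*k**2/2 + 121*k/2 + 90).
Bound: deg f ≤ 5.
Solving with deg f ≤ 5: f(k) = k*(k + 3)*(k + 4)*(k + 5)*(k + 8)/24.
Then R = B(k−1)f/C = k*(k + 3)*(k + 7)*(k + 8)/(12*(2*k + 9)), so s_k = R(k)·t_k = k*(k + 8)/(4*(k**2 + 8*k + 12)).
Check: Δs_k = 3*(2*k + 9)/(k**4 + 18*k**3 + 113*k**2 + 288*k + 252). ✓
Telescoping: Σ = s_(10) − s_(2) = 15/64 − (5/32) = 5/64.

Σ = 5/64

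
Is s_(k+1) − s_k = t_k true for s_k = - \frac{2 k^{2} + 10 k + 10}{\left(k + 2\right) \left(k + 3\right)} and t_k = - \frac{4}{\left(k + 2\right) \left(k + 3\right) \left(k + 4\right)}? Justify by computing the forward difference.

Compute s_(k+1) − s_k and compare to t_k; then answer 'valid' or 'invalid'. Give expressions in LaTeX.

Valid: the claim telescopes to t_k.

s_(k+1) = 2*(-5*k - (k + 1)**2 - 10)/((k + 3)*(k + 4))
s_(k+1) − s_k = -4/(k**3 + 9*k**2 + 26*k + 24)
(s_(k+1) − s_k) − t_k = 0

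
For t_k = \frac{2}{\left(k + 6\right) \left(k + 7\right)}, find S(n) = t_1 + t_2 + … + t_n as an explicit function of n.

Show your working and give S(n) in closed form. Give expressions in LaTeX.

t_(k+1)/t_k = (k + 6)/(k + 8).
Normal form (A,B,C) = (k + 6, k + 8, 1).
Need (k + 6)·f(k+1) − (k + 7)·f(k) = 1.
Degrees (1,1,0) ⇒ d ≤ 1.
Coefficient equations give f(k) = k/6.
So s_k = (B(k−1)f/C)·t_k = (k*(k + 7)/6)·t_k = k/(3*(k + 6)).
Check: Δs_k = 2/(k**2 + 13*k + 42). ✓
Σ_(k=1)^n t_k = s_(n+1) − s_(1) = ((n + 1)/(3*(n + 7))) − (1/21), i.e. 2*n/(7*(n + 7)).

S(n) = \frac{2 n}{7 \left(n + 7\right)}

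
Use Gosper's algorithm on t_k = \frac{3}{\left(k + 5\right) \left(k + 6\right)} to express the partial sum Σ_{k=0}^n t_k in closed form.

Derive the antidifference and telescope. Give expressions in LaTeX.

Ratio r(k) = (k + 5)/(k + 7).
Normal form (A,B,C) = (k + 5, k + 7, 1).
Set up (k + 5)·f(k+1) − (k + 6)·f(k) − (1) = 0.
Bound: deg f ≤ 1.
A polynomial solution: f(k) = k/5.
Then R = B(k−1)f/C = k*(k + 6)/5, so s_k = R(k)·t_k = 3*k/(5*(k + 5)).
s_(k+1) − s_k = 3/(k**2 + 11*k + 30) = t_k.
s_(n+1) = 3*(n + 1)/(5*(n + 6)) and s_(0) = 0, so S(n) = 3*(n + 1)/(5*(n + 6)).

S(n) = \frac{3 \left(n + 1\right)}{5 \left(n + 6\right)}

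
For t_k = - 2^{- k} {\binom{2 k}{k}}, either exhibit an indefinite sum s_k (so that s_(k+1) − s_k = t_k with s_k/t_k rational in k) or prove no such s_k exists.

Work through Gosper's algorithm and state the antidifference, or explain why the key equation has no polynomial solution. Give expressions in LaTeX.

not Gosper-summable; s_k does not exist

Compute t_(k+1)/t_k: get (2*k + 1)/(k + 1).
Take A(k)=2*k + 1, B(k)=k + 1, C(k)=1.
Set up (2*k + 1)·f(k+1) − (k)·f(k) − (1) = 0.
Degrees (1,1,0) ⇒ d ≤ -1.
Negative degree bound (-1): no f exists, t_k not Gosper-summable.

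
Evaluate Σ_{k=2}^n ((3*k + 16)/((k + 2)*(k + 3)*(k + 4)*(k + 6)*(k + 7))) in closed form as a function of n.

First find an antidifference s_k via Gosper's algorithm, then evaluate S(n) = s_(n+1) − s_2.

S(n) = (n**3 + 14*n**2 + 61*n - 76)/(160*(n**3 + 14*n**2 + 61*n + 84))

Step 1: r(k) = (k + 2)*(k + 6)*(3*k + 19)/((k + 5)*(k + 8)*(3*k + 16)).
A = k + 2, B = k + 8, C = k**2 + 31*k/3 + 80/3.
Solve (k + 2)·f(k+1) − (k + 7)·f(k) = k**2 + 31*k/3 + 80/3.
Degrees (1,1,2) ⇒ d ≤ 5.
Solve for f: f(k) = k*(k + 4)*(k + 5)*(k**2 + 11*k + 36)/108 (degree 5 ≤ 5).
R(k) = B(k−1)·f(k)/C(k) = k*(k + 4)*(k + 7)*(k**2 + 11*k + 36)/(36*(3*k + 16)); s_k = R·t_k = k*(k**2 + 11*k + 36)/(36*(k**3 + 11*k**2 + 36*k + 36)).
s_(k+1) − s_k = (3*k + 16)/(k**5 + 22*k**4 + 185*k**3 + 740*k**2 + 1404*k + 1008) = t_k.
s_(n+1) = (n**3 + 14*n**2 + 61*n + 48)/(36*(n**3 + 14*n**2 + 61*n + 84)) and s_(2) = 31/1440, so S(n) = (n**3 + 14*n**2 + 61*n - 76)/(160*(n**3 + 14*n**2 + 61*n + 84)).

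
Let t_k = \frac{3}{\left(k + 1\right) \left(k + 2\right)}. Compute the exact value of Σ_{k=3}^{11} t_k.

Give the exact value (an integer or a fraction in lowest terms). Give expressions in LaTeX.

Compute t_(k+1)/t_k: get (k + 1)/(k + 3).
Factor: A=k + 1; B=k + 3; C=1.
Key eq: (k + 1)·f(k+1) = (k + 2)·f(k) + (1).
From deg A=1, deg B=1, deg C=0: d=1.
Coefficient equations give f(k) = k.
Then R = B(k−1)f/C = k*(k + 2), so s_k = R(k)·t_k = 3*k/(k + 1).
s_(k+1) − s_k = 3/(k**2 + 3*k + 2) = t_k.
Sum = s_(12) − s_(3); s_(12) = 36/13, s_(3) = 9/4 ⇒ 27/52.

Σ = 27/52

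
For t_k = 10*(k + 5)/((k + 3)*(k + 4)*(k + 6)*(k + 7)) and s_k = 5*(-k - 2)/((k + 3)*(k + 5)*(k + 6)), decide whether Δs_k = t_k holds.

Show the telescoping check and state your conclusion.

Invalid: residual 15*(-3*k - 13)/(k**5 + 25*k**4 + 245*k**3 + 1175*k**2 + 2754*k + 2520) ≠ 0.

s_(k+1) = 5*(-k - 3)/((k + 4)*(k + 6)*(k + 7))
s_(k+1) − s_k = 5*(2*k**2 + 11*k + 11)/(k**5 + 25*k**4 + 245*k**3 + 1175*k**2 + 2754*k + 2520)
(s_(k+1) − s_k) − t_k = 15*(-3*k - 13)/(k**5 + 25*k**4 + 245*k**3 + 1175*k**2 + 2754*k + 2520)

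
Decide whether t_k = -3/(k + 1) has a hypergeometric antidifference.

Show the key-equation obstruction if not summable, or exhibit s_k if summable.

Step 1: r(k) = (k + 1)/(k + 2).
A = k + 1, B = k + 2, C = 1.
Set up (k + 1)·f(k+1) − (k + 1)·f(k) − (1) = 0.
d = 0 from the (1,1,0) case.
Generic f = c0 gives residual -1; -1 = 0 cannot hold, so t_k is not Gosper-summable.

No — the linear system for f has no solution.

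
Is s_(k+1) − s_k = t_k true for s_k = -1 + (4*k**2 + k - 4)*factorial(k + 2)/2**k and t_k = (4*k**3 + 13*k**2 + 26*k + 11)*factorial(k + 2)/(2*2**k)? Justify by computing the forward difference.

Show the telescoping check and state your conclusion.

s_(k+1) = 2**(-k - 1)*(k + 4*(k + 1)**2 - 3)*factorial(k + 3) - 1
s_(k+1) − s_k = (4*k**3 + 13*k**2 + 26*k + 11)*factorial(k + 2)/(2*2**k)
(s_(k+1) − s_k) − t_k = 0

Valid: the claim telescopes to t_k.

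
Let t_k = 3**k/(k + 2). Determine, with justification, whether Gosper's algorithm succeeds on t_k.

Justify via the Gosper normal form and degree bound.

The ratio is 3*(k + 2)/(k + 3).
Take A(k)=3*k + 6, B(k)=k + 3, C(k)=1.
Key eq: (3*k + 6)·f(k+1) = (k + 2)·f(k) + (1).
Degrees (1,1,0) ⇒ d ≤ -1.
Bound -1 < 0, so the key equation has no polynomial solution.

No. Not Gosper-summable.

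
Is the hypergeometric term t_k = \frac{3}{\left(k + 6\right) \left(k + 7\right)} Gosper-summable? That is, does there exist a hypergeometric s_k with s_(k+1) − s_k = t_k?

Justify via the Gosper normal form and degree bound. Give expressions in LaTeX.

Ratio r(k) = (k + 6)/(k + 8).
A = k + 6, B = k + 8, C = 1.
Set up (k + 6)·f(k+1) − (k + 7)·f(k) − (1) = 0.
deg f ≤ 1 (via 1,1,0).
Solve for f: f(k) = k/6 (degree 1 ≤ 1).
Then R = B(k−1)f/C = k*(k + 7)/6, so s_k = R(k)·t_k = k/(2*(k + 6)).
Verify: 3/(k**2 + 13*k + 42) matches t_k.

Yes. s_k = \frac{k}{2 \left(k + 6\right)}.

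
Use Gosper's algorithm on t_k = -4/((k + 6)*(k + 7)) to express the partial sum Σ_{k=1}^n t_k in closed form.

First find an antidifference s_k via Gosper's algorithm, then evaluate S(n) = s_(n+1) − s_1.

S(n) = -4*n/(7*n + 49)

Ratio r(k) = (k + 6)/(k + 8).
Factor: A=k + 6; B=k + 8; C=1.
Key eq: (k + 6)·f(k+1) = (k + 7)·f(k) + (1).
d = 1 from the (1,1,0) case.
Solve for f: f(k) = k/6 (degree 1 ≤ 1).
Certificate R = B(k−1)f/C = k*(k + 7)/6 gives s_k = -2*k/(3*k + 18).
Δs = -4/(k**2 + 13*k + 42), as required.
Telescope: S(n) = s_(n+1) − s_(1) = 2*(-n - 1)/(3*(n + 7)) − (-2/21) = -4*n/(7*n + 49).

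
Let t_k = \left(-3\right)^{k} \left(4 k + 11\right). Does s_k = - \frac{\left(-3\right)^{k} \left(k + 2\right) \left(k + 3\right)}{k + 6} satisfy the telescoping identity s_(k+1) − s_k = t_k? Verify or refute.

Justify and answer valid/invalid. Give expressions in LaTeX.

Invalid: residual \frac{\left(-3\right)^{k + 1} \left(4 k^{2} + 36 k + 68\right)}{k^{2} + 13 k + 42} ≠ 0.

s_(k+1) = 3*(-3)**k*(k + 3)*(k + 4)/(k + 7)
s_(k+1) − s_k = (-3)**k*(4*k**3 + 51*k**2 + 203*k + 258)/(k**2 + 13*k + 42)
(s_(k+1) − s_k) − t_k = (-3)**(k + 1)*(4*k**2 + 36*k + 68)/(k**2 + 13*k + 42)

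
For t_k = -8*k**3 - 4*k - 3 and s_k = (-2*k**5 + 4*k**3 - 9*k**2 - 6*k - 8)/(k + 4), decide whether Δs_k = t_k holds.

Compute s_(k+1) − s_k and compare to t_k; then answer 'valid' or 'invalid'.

s_(k+1) = (-6*k - 2*(k + 1)**5 + 4*(k + 1)**3 - 9*(k + 1)**2 - 14)/(k + 5)
s_(k+1) − s_k = (-8*k**5 - 60*k**4 - 92*k**3 - 39*k**2 - 71*k - 44)/(k**2 + 9*k + 20)
(s_(k+1) − s_k) − t_k = 4*(3*k**4 + 18*k**3 + 9*k + 4)/(k**2 + 9*k + 20)

Invalid: residual 4*(3*k**4 + 18*k**3 + 9*k + 4)/(k**2 + 9*k + 20) ≠ 0.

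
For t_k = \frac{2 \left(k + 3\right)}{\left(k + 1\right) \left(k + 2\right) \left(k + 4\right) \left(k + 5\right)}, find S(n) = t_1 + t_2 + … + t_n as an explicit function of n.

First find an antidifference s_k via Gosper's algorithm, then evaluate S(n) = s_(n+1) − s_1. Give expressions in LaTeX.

S(n) = \frac{n \left(n + 7\right)}{10 \left(n^{2} + 7 n + 10\right)}

Step 1: r(k) = (k + 1)*(k + 4)**2/((k + 3)**2*(k + 6)).
A = k + 1, B = k + 6, C = k**2 + 6*k + 9.
Need (k + 1)·f(k+1) − (k + 5)·f(k) = k**2 + 6*k + 9.
deg f ≤ 4 (via 1,1,2).
Match coefficients ⇒ f(k) = k*(k + 2)*(k + 3)*(k + 5)/8.
Certificate R = B(k−1)f/C = k*(k + 2)*(k + 5)**2/(8*(k + 3)) gives s_k = k*(k + 5)/(4*(k**2 + 5*k + 4)).
Verify: 2*(k + 3)/(k**4 + 12*k**3 + 49*k**2 + 78*k + 40) matches t_k.
s_(n+1) = (n**2 + 7*n + 6)/(4*(n**2 + 7*n + 10)) and s_(1) = 3/20, so S(n) = n*(n + 7)/(10*(n**2 + 7*n + 10)).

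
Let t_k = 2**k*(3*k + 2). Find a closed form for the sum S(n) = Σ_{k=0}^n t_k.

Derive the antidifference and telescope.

Ratio r(k) = 2*(3*k + 5)/(3*k + 2).
Factor: A=2; B=1; C=k + 2/3.
Solve (2)·f(k+1) − (1)·f(k) = k + 2/3.
Bound: deg f ≤ 1.
A polynomial solution: f(k) = (3*k - 4)/3.
Then R = B(k−1)f/C = (3*k - 4)/(3*k + 2), so s_k = R(k)·t_k = 2**k*(3*k - 4).
Δs = 2**k*(3*k + 2), as required.
Telescope: S(n) = s_(n+1) − s_(0) = 2**(n + 1)*(3*n - 1) − (-4) = 6*2**n*n - 2*2**n + 4.

S(n) = 6*2**n*n - 2*2**n + 4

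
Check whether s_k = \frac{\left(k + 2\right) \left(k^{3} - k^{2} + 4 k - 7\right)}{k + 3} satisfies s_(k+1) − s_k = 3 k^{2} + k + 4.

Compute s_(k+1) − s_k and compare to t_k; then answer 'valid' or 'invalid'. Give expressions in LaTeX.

s_(k+1) = (k + 3)*(4*k + (k + 1)**3 - (k + 1)**2 - 3)/(k + 4)
s_(k+1) − s_k = (3*k**4 + 20*k**3 + 36*k**2 + 37*k + 29)/(k**2 + 7*k + 12)
(s_(k+1) − s_k) − t_k = (-2*k**3 - 11*k**2 - 3*k - 19)/(k**2 + 7*k + 12)

Invalid: residual \frac{- 2 k^{3} - 11 k^{2} - 3 k - 19}{k^{2} + 7 k + 12} ≠ 0.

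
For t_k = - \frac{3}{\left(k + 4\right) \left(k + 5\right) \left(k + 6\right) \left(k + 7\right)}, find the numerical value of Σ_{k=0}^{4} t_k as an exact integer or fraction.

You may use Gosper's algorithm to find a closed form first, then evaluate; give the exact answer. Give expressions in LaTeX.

The ratio is (k + 4)/(k + 8).
Normal form (A,B,C) = (k + 4, k + 8, 1).
Set up (k + 4)·f(k+1) − (k + 7)·f(k) − (1) = 0.
Bound: deg f ≤ 3.
Coefficient equations give f(k) = k*(k**2 + 15*k + 74)/360.
Get s_k = R·t_k = k*(-k**2 - 15*k - 74)/(120*(k + 4)*(k + 5)*(k + 6)) with R(k) = B(k−1)f(k)/C(k) = k*(k + 7)*(k**2 + 15*k + 74)/360.
Verify: -3/(k**4 + 22*k**3 + 179*k**2 + 638*k + 840) matches t_k.
Telescoping: Σ = s_(5) − s_(0) = -29/3960 − (0) = -29/3960.

Σ = -29/3960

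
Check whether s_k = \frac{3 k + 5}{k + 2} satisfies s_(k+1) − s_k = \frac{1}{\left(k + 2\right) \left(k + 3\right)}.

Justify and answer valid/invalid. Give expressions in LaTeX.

valid (s_(k+1) − s_k reduces to t_k)

s_(k+1) = (3*k + 8)/(k + 3)
s_(k+1) − s_k = 1/(k**2 + 5*k + 6)
(s_(k+1) − s_k) − t_k = 0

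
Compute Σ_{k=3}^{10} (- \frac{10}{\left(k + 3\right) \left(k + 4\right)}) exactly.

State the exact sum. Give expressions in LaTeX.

r(k) = (k + 3)/(k + 5) after simplifying.
Normal form (A,B,C) = (k + 3, k + 5, 1).
Need (k + 3)·f(k+1) − (k + 4)·f(k) = 1.
d = 1 from the (1,1,0) case.
A polynomial solution: f(k) = k/3.
Then R = B(k−1)f/C = k*(k + 4)/3, so s_k = R(k)·t_k = -10*k/(3*k + 9).
s_(k+1) − s_k = -10/(k**2 + 7*k + 12) = t_k.
Σ_(k=3)^(10) t_k = s_(11) − s_(3) = -55/21 − (-5/3) = -20/21.

Σ = -20/21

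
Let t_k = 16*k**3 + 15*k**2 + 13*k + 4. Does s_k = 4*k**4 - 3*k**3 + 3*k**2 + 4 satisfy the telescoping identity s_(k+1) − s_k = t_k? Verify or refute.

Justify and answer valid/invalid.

s_(k+1) = 4*k**4 + 13*k**3 + 18*k**2 + 13*k + 8
s_(k+1) − s_k = 16*k**3 + 15*k**2 + 13*k + 4
(s_(k+1) − s_k) − t_k = 0

Valid: the claim telescopes to t_k.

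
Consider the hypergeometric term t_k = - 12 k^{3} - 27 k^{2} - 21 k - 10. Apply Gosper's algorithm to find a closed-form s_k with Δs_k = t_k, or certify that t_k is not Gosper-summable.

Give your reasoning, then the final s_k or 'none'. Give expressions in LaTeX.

Compute t_(k+1)/t_k: get (12*k**3 + 63*k**2 + 111*k + 70)/(12*k**3 + 27*k**2 + 21*k + 10).
Gosper form: A/B · C(k+1)/C(k) with A=1, B=1, C=k**3 + 9*k**2/4 + 7*k/4 + 5/6.
Solve (1)·f(k+1) − (1)·f(k) = k**3 + 9*k**2/4 + 7*k/4 + 5/6.
Degrees (0,0,3) ⇒ d ≤ 4.
Solving with deg f ≤ 4: f(k) = k*(3*k**3 + 3*k**2 + 4)/12.
Certificate R = B(k−1)f/C = k*(3*k**3 + 3*k**2 + 4)/(12*k**3 + 27*k**2 + 21*k + 10) gives s_k = k*(-3*k**3 - 3*k**2 - 4).
s_(k+1) − s_k = -12*k**3 - 27*k**2 - 21*k - 10 = t_k.

s_k = k \left(- 3 k^{3} - 3 k^{2} - 4\right)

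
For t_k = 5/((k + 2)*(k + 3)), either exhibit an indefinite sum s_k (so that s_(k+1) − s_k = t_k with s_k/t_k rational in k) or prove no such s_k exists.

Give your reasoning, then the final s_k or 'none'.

Step 1: r(k) = (k + 2)/(k + 4).
Factor: A=k + 2; B=k + 4; C=1.
Need (k + 2)·f(k+1) − (k + 3)·f(k) = 1.
From deg A=1, deg B=1, deg C=0: d=1.
Match coefficients ⇒ f(k) = k/2.
Then R = B(k−1)f/C = k*(k + 3)/2, so s_k = R(k)·t_k = 5*k/(2*(k + 2)).
Δs = 5/(k**2 + 5*k + 6), as required.

s_k = 5*k/(2*(k + 2))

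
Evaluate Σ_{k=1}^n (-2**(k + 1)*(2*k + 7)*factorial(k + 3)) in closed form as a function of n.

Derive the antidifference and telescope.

Ratio r(k) = 2*(k + 4)*(2*k + 9)/(2*k + 7).
Normal form (A,B,C) = (2*k + 8, 1, k + 7/2).
Key eq: (2*k + 8)·f(k+1) = (1)·f(k) + (k + 7/2).
deg f ≤ 0 (via 1,0,1).
Match coefficients ⇒ f(k) = 1/2.
Get s_k = R·t_k = -2**(k + 1)*factorial(k + 3) with R(k) = B(k−1)f(k)/C(k) = 1/(2*k + 7).
Check: Δs_k = -2**(k + 1)*(2*k + 7)*factorial(k + 3). ✓
Evaluate: s_(n+1) = -2**(n + 2)*factorial(n + 4); subtract s_(1) = -96 ⇒ S(n) = -4*2**n*factorial(n + 4) + 96.

S(n) = -4*2**n*factorial(n + 4) + 96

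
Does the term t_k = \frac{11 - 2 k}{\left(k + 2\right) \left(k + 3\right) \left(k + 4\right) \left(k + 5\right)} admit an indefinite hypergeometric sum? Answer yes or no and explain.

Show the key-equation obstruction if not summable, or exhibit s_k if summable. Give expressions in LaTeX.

Yes. s_k = \frac{k \left(k^{2} + 9 k + 34\right)}{8 \left(k + 2\right) \left(k + 3\right) \left(k + 4\right)}.

Step 1: r(k) = (k + 2)*(2*k - 9)/((k + 6)*(2*k - 11)).
Gosper form: A/B · C(k+1)/C(k) with A=k + 2, B=k + 6, C=k - 11/2.
Need (k + 2)·f(k+1) − (k + 5)·f(k) = k - 11/2.
Bound: deg f ≤ 3.
A polynomial solution: f(k) = -k*(k**2 + 9*k + 34)/16.
Then R = B(k−1)f/C = -k*(k + 5)*(k**2 + 9*k + 34)/(8*(2*k - 11)), so s_k = R(k)·t_k = k*(k**2 + 9*k + 34)/(8*(k + 2)*(k + 3)*(k + 4)).
Check: Δs_k = (11 - 2*k)/(k**4 + 14*k**3 + 71*k**2 + 154*k + 120). ✓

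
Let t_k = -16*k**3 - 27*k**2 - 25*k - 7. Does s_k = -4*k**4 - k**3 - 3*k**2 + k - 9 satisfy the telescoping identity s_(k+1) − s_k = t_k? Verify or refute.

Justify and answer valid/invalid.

Valid — Δs_k = t_k.

s_(k+1) = k - 4*(k + 1)**4 - (k + 1)**3 - 3*(k + 1)**2 - 8
s_(k+1) − s_k = -16*k**3 - 27*k**2 - 25*k - 7
(s_(k+1) − s_k) − t_k = 0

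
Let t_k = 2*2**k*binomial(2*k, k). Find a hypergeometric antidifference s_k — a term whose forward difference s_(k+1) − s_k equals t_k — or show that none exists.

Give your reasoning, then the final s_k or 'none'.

none (Gosper's algorithm certifies no s_k)

r(k) = 4*(2*k + 1)/(k + 1) after simplifying.
Normal form (A,B,C) = (8*k + 4, k + 1, 1).
f must satisfy (8*k + 4)·f(k+1) − (k)·f(k) = 1.
Degrees (1,1,0) ⇒ d ≤ -1.
Bound -1 < 0, so the key equation has no polynomial solution.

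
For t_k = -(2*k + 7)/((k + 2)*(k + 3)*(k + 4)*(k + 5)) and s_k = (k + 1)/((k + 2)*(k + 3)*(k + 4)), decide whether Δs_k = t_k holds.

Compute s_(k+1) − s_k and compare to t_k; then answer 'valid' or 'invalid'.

Invalid: residual 6/(k**4 + 14*k**3 + 71*k**2 + 154*k + 120) ≠ 0.

s_(k+1) = (k + 2)/((k + 3)*(k + 4)*(k + 5))
s_(k+1) − s_k = (-2*k - 1)/(k**4 + 14*k**3 + 71*k**2 + 154*k + 120)
(s_(k+1) − s_k) − t_k = 6/(k**4 + 14*k**3 + 71*k**2 + 154*k + 120)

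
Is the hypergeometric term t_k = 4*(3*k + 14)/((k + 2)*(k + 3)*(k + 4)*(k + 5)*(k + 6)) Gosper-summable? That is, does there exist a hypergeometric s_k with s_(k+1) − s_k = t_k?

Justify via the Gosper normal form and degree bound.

The ratio is (k + 2)*(3*k + 17)/((k + 7)*(3*k + 14)).
Factor: A=k + 2; B=k + 7; C=k + 14/3.
Key eq: (k + 2)·f(k+1) = (k + 6)·f(k) + (k + 14/3).
Bound: deg f ≤ 4.
Solve for f: f(k) = k*(k + 4)*(k**2 + 10*k + 31)/90 (degree 4 ≤ 4).
R(k) = B(k−1)·f(k)/C(k) = k*(k + 4)*(k + 6)*(k**2 + 10*k + 31)/(30*(3*k + 14)); s_k = R·t_k = 2*k*(k**2 + 10*k + 31)/(15*(k**3 + 10*k**2 + 31*k + 30)).
s_(k+1) − s_k = 4*(3*k + 14)/(k**5 + 20*k**4 + 155*k**3 + 580*k**2 + 1044*k + 720) = t_k.

Yes. s_k = 2*k*(k**2 + 10*k + 31)/(15*(k**3 + 10*k**2 + 31*k + 30)).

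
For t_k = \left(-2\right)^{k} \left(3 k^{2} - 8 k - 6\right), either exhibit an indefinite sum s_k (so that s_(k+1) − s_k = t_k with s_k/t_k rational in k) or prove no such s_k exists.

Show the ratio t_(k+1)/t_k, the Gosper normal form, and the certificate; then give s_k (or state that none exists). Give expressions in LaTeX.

The ratio is 2*(-3*k**2 + 2*k + 11)/(3*k**2 - 8*k - 6).
So A=-2 and B=1, with C=k**2 - 8*k/3 - 2.
Key eq: (-2)·f(k+1) = (1)·f(k) + (k**2 - 8*k/3 - 2).
From deg A=0, deg B=0, deg C=2: d=2.
Coefficient equations give f(k) = -k*(k - 4)/3.
Get s_k = R·t_k = (-2)**k*k*(4 - k) with R(k) = B(k−1)f(k)/C(k) = -k*(k - 4)/(3*k**2 - 8*k - 6).
Check: Δs_k = (-2)**k*(3*k**2 - 8*k - 6). ✓

s_k = \left(-2\right)^{k} k \left(4 - k\right)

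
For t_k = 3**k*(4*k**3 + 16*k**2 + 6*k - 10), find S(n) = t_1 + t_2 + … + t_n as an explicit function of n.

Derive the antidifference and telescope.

Step 1: r(k) = 3*(2*k**3 + 14*k**2 + 25*k + 8)/(2*k**3 + 8*k**2 + 3*k - 5).
Gosper form: A/B · C(k+1)/C(k) with A=3, B=1, C=k**3 + 4*k**2 + 3*k/2 - 5/2.
f must satisfy (3)·f(k+1) − (1)·f(k) = k**3 + 4*k**2 + 3*k/2 - 5/2.
Degrees (0,0,3) ⇒ d ≤ 3.
Coefficient equations give f(k) = (2*k**3 - k**2 - 3*k - 2)/4.
So s_k = (B(k−1)f/C)·t_k = ((2*k**3 - k**2 - 3*k - 2)/(2*(2*k**3 + 8*k**2 + 3*k - 5)))·t_k = 3**k*(2*k**3 - k**2 - 3*k - 2).
Check: Δs_k = 3**k*(4*k**3 + 16*k**2 + 6*k - 10). ✓
s_(n+1) = 3**(n + 1)*(2*n**3 + 5*n**2 + n - 4) and s_(1) = -12, so S(n) = 6*3**n*n**3 + 15*3**n*n**2 + 3*3**n*n - 12*3**n + 12.

S(n) = 6*3**n*n**3 + 15*3**n*n**2 + 3*3**n*n - 12*3**n + 12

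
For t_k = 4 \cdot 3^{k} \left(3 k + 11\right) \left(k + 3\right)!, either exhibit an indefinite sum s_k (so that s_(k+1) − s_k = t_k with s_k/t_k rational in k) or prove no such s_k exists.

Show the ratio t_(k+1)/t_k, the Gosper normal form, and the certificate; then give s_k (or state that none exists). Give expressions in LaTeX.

Ratio r(k) = 3*(k + 4)*(3*k + 14)/(3*k + 11).
A = 3*k + 12, B = 1, C = k + 11/3.
f must satisfy (3*k + 12)·f(k+1) − (1)·f(k) = k + 11/3.
deg f ≤ 0 (via 1,0,1).
A polynomial solution: f(k) = 1/3.
So s_k = (B(k−1)f/C)·t_k = (1/(3*k + 11))·t_k = 4*3**k*factorial(k + 3).
Check: Δs_k = 4*3**k*(3*k + 11)*factorial(k + 3). ✓

s_k = 4 \cdot 3^{k} \left(k + 3\right)!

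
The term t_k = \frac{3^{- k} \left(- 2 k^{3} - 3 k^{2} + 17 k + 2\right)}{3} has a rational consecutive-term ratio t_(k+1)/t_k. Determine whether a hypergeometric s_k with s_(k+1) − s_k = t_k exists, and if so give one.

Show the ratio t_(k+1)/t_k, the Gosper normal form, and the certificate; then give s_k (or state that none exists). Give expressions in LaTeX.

r(k) = (2*k**3 + 9*k**2 - 5*k - 14)/(3*(2*k**3 + 3*k**2 - 17*k - 2)) after simplifying.
Gosper form: A/B · C(k+1)/C(k) with A=1/3, B=1, C=k**3 + 3*k**2/2 - 17*k/2 - 1.
Set up (1/3)·f(k+1) − (1)·f(k) − (k**3 + 3*k**2/2 - 17*k/2 - 1) = 0.
d = 3 from the (0,0,3) case.
A polynomial solution: f(k) = -3*(k**3 + 3*k**2 - 4*k - 1)/2.
So s_k = (B(k−1)f/C)·t_k = (-3*(k**3 + 3*k**2 - 4*k - 1)/(2*k**3 + 3*k**2 - 17*k - 2))·t_k = (k**3 + 3*k**2 - 4*k - 1)/3**k.
Δs = (-2*k**3 - 3*k**2 + 17*k + 2)/(3*3**k), as required.

s_k = 3^{- k} \left(k^{3} + 3 k^{2} - 4 k - 1\right)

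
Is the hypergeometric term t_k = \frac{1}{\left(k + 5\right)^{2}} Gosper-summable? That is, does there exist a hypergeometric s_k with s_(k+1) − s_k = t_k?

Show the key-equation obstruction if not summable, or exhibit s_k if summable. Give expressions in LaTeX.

The ratio is (k + 5)**2/(k + 6)**2.
Take A(k)=k**2 + 10*k + 25, B(k)=k**2 + 12*k + 36, C(k)=1.
Need (k**2 + 10*k + 25)·f(k+1) − (k**2 + 10*k + 25)·f(k) = 1.
From deg A=2, deg B=2, deg C=0: d=0.
Generic f = c0 gives residual -1; -1 = 0 cannot hold, so t_k is not Gosper-summable.

No — t_k has no hypergeometric antidifference.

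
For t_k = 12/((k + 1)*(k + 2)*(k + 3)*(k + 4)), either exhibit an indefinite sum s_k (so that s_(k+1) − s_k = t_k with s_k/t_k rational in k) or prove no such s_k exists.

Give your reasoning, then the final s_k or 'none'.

s_k = 2*k*(k**2 + 6*k + 11)/(3*(k + 1)*(k + 2)*(k + 3))

The ratio is (k + 1)/(k + 5).
Normal form (A,B,C) = (k + 1, k + 5, 1).
f must satisfy (k + 1)·f(k+1) − (k + 4)·f(k) = 1.
deg f ≤ 3 (via 1,1,0).
A polynomial solution: f(k) = k*(k**2 + 6*k + 11)/18.
Get s_k = R·t_k = 2*k*(k**2 + 6*k + 11)/(3*(k + 1)*(k + 2)*(k + 3)) with R(k) = B(k−1)f(k)/C(k) = k*(k + 4)*(k**2 + 6*k + 11)/18.
Verify: 12/(k**4 + 10*k**3 + 35*k**2 + 50*k + 24) matches t_k.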